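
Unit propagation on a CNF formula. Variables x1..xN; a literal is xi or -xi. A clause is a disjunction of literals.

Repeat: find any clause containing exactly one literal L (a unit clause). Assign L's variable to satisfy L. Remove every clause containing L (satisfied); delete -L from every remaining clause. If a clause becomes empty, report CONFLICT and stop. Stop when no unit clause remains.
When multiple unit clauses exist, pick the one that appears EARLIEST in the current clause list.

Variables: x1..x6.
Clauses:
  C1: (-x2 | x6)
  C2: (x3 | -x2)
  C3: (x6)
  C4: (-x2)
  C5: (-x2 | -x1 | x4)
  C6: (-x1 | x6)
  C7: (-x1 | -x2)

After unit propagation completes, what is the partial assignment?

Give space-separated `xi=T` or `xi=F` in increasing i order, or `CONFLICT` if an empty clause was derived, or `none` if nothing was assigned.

Answer: x2=F x6=T

Derivation:
unit clause [6] forces x6=T; simplify:
  satisfied 3 clause(s); 4 remain; assigned so far: [6]
unit clause [-2] forces x2=F; simplify:
  satisfied 4 clause(s); 0 remain; assigned so far: [2, 6]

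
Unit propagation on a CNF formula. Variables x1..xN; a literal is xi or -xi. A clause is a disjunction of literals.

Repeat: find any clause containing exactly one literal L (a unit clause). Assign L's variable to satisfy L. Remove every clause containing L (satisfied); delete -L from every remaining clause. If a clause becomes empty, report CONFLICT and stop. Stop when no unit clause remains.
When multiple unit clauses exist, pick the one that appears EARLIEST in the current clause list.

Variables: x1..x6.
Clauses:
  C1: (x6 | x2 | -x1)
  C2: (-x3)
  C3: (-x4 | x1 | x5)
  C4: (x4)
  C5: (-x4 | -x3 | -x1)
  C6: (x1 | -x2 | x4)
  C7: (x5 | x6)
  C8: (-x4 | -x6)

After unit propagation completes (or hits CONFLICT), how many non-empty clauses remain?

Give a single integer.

Answer: 1

Derivation:
unit clause [-3] forces x3=F; simplify:
  satisfied 2 clause(s); 6 remain; assigned so far: [3]
unit clause [4] forces x4=T; simplify:
  drop -4 from [-4, 1, 5] -> [1, 5]
  drop -4 from [-4, -6] -> [-6]
  satisfied 2 clause(s); 4 remain; assigned so far: [3, 4]
unit clause [-6] forces x6=F; simplify:
  drop 6 from [6, 2, -1] -> [2, -1]
  drop 6 from [5, 6] -> [5]
  satisfied 1 clause(s); 3 remain; assigned so far: [3, 4, 6]
unit clause [5] forces x5=T; simplify:
  satisfied 2 clause(s); 1 remain; assigned so far: [3, 4, 5, 6]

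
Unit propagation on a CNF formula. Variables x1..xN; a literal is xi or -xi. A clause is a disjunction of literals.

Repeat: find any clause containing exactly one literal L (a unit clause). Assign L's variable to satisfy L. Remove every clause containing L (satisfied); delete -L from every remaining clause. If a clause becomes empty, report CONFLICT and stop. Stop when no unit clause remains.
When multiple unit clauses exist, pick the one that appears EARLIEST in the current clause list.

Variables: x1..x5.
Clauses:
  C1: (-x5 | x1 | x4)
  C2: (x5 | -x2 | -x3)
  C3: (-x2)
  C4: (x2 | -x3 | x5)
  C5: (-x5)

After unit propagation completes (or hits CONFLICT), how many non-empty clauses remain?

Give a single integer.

unit clause [-2] forces x2=F; simplify:
  drop 2 from [2, -3, 5] -> [-3, 5]
  satisfied 2 clause(s); 3 remain; assigned so far: [2]
unit clause [-5] forces x5=F; simplify:
  drop 5 from [-3, 5] -> [-3]
  satisfied 2 clause(s); 1 remain; assigned so far: [2, 5]
unit clause [-3] forces x3=F; simplify:
  satisfied 1 clause(s); 0 remain; assigned so far: [2, 3, 5]

Answer: 0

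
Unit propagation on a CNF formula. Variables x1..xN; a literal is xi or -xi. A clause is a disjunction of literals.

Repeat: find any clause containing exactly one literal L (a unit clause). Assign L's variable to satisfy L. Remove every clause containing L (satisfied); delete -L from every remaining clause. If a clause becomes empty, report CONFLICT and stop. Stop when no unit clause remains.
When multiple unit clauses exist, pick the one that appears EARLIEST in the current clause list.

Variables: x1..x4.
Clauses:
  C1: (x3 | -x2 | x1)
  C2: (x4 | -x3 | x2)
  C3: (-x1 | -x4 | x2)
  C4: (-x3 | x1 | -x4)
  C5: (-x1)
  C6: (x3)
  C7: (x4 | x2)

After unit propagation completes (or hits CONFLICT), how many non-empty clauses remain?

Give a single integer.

Answer: 0

Derivation:
unit clause [-1] forces x1=F; simplify:
  drop 1 from [3, -2, 1] -> [3, -2]
  drop 1 from [-3, 1, -4] -> [-3, -4]
  satisfied 2 clause(s); 5 remain; assigned so far: [1]
unit clause [3] forces x3=T; simplify:
  drop -3 from [4, -3, 2] -> [4, 2]
  drop -3 from [-3, -4] -> [-4]
  satisfied 2 clause(s); 3 remain; assigned so far: [1, 3]
unit clause [-4] forces x4=F; simplify:
  drop 4 from [4, 2] -> [2]
  drop 4 from [4, 2] -> [2]
  satisfied 1 clause(s); 2 remain; assigned so far: [1, 3, 4]
unit clause [2] forces x2=T; simplify:
  satisfied 2 clause(s); 0 remain; assigned so far: [1, 2, 3, 4]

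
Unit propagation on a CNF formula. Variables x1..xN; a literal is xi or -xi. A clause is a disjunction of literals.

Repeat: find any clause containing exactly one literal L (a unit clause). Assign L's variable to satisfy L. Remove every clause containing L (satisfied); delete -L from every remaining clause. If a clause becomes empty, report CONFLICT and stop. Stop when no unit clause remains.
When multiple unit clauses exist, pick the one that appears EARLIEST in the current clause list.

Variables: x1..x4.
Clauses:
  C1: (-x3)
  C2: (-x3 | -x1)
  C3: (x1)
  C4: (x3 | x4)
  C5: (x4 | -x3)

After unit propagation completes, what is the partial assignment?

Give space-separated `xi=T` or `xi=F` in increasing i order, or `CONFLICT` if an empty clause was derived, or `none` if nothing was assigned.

unit clause [-3] forces x3=F; simplify:
  drop 3 from [3, 4] -> [4]
  satisfied 3 clause(s); 2 remain; assigned so far: [3]
unit clause [1] forces x1=T; simplify:
  satisfied 1 clause(s); 1 remain; assigned so far: [1, 3]
unit clause [4] forces x4=T; simplify:
  satisfied 1 clause(s); 0 remain; assigned so far: [1, 3, 4]

Answer: x1=T x3=F x4=T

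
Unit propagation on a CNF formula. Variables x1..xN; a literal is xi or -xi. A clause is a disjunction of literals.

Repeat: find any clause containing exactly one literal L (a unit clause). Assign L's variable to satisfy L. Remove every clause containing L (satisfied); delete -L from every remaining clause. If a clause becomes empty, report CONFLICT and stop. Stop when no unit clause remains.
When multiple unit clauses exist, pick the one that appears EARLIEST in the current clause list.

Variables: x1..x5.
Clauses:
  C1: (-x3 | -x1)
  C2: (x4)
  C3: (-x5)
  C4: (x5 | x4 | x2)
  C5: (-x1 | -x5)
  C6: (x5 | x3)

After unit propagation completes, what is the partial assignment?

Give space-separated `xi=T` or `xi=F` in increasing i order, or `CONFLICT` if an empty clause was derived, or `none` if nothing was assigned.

Answer: x1=F x3=T x4=T x5=F

Derivation:
unit clause [4] forces x4=T; simplify:
  satisfied 2 clause(s); 4 remain; assigned so far: [4]
unit clause [-5] forces x5=F; simplify:
  drop 5 from [5, 3] -> [3]
  satisfied 2 clause(s); 2 remain; assigned so far: [4, 5]
unit clause [3] forces x3=T; simplify:
  drop -3 from [-3, -1] -> [-1]
  satisfied 1 clause(s); 1 remain; assigned so far: [3, 4, 5]
unit clause [-1] forces x1=F; simplify:
  satisfied 1 clause(s); 0 remain; assigned so far: [1, 3, 4, 5]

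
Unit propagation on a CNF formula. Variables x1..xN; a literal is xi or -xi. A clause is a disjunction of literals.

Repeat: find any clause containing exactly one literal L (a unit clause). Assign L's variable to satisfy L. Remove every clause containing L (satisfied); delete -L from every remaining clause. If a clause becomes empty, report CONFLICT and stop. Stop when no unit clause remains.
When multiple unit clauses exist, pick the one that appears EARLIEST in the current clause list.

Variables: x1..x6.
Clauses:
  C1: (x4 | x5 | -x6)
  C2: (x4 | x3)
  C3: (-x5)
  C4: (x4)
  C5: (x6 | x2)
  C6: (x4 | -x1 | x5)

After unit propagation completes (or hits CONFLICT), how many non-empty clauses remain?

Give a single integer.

Answer: 1

Derivation:
unit clause [-5] forces x5=F; simplify:
  drop 5 from [4, 5, -6] -> [4, -6]
  drop 5 from [4, -1, 5] -> [4, -1]
  satisfied 1 clause(s); 5 remain; assigned so far: [5]
unit clause [4] forces x4=T; simplify:
  satisfied 4 clause(s); 1 remain; assigned so far: [4, 5]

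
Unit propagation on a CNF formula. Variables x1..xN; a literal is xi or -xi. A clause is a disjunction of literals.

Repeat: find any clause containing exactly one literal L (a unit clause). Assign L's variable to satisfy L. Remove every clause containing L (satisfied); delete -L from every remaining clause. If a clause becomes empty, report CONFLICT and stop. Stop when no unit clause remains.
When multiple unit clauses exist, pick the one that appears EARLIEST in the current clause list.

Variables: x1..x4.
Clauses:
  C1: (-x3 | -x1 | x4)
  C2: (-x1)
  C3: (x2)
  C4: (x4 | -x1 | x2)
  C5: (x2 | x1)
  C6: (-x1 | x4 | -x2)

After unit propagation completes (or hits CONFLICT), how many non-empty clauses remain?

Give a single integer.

Answer: 0

Derivation:
unit clause [-1] forces x1=F; simplify:
  drop 1 from [2, 1] -> [2]
  satisfied 4 clause(s); 2 remain; assigned so far: [1]
unit clause [2] forces x2=T; simplify:
  satisfied 2 clause(s); 0 remain; assigned so far: [1, 2]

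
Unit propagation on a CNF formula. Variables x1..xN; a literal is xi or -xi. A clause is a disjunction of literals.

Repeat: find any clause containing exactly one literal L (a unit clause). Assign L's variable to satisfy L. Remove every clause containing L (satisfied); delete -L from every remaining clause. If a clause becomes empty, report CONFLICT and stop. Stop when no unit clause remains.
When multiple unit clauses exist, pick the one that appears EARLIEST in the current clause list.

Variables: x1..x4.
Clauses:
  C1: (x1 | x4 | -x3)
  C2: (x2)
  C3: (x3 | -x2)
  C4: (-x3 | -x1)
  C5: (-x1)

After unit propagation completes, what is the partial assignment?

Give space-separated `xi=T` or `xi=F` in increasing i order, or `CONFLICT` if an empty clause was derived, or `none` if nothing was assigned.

Answer: x1=F x2=T x3=T x4=T

Derivation:
unit clause [2] forces x2=T; simplify:
  drop -2 from [3, -2] -> [3]
  satisfied 1 clause(s); 4 remain; assigned so far: [2]
unit clause [3] forces x3=T; simplify:
  drop -3 from [1, 4, -3] -> [1, 4]
  drop -3 from [-3, -1] -> [-1]
  satisfied 1 clause(s); 3 remain; assigned so far: [2, 3]
unit clause [-1] forces x1=F; simplify:
  drop 1 from [1, 4] -> [4]
  satisfied 2 clause(s); 1 remain; assigned so far: [1, 2, 3]
unit clause [4] forces x4=T; simplify:
  satisfied 1 clause(s); 0 remain; assigned so far: [1, 2, 3, 4]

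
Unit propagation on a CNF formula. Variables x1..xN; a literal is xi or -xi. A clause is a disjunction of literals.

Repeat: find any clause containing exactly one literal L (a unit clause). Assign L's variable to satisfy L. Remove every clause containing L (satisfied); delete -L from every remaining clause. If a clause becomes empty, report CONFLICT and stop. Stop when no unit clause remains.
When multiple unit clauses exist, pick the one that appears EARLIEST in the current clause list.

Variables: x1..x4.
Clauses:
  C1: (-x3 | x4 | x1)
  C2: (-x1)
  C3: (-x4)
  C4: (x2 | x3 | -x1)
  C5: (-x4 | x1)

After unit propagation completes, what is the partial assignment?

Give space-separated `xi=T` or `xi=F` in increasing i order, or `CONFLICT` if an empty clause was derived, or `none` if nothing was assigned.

Answer: x1=F x3=F x4=F

Derivation:
unit clause [-1] forces x1=F; simplify:
  drop 1 from [-3, 4, 1] -> [-3, 4]
  drop 1 from [-4, 1] -> [-4]
  satisfied 2 clause(s); 3 remain; assigned so far: [1]
unit clause [-4] forces x4=F; simplify:
  drop 4 from [-3, 4] -> [-3]
  satisfied 2 clause(s); 1 remain; assigned so far: [1, 4]
unit clause [-3] forces x3=F; simplify:
  satisfied 1 clause(s); 0 remain; assigned so far: [1, 3, 4]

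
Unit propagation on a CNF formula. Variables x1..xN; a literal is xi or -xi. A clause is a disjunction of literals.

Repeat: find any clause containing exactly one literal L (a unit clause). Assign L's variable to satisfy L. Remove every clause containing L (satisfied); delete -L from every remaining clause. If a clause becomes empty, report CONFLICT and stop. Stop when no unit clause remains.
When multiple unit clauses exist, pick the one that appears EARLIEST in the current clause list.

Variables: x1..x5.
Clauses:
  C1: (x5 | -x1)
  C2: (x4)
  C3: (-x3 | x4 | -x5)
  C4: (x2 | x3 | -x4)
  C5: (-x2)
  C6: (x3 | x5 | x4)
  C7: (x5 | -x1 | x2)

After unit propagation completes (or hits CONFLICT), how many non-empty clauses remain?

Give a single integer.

Answer: 2

Derivation:
unit clause [4] forces x4=T; simplify:
  drop -4 from [2, 3, -4] -> [2, 3]
  satisfied 3 clause(s); 4 remain; assigned so far: [4]
unit clause [-2] forces x2=F; simplify:
  drop 2 from [2, 3] -> [3]
  drop 2 from [5, -1, 2] -> [5, -1]
  satisfied 1 clause(s); 3 remain; assigned so far: [2, 4]
unit clause [3] forces x3=T; simplify:
  satisfied 1 clause(s); 2 remain; assigned so far: [2, 3, 4]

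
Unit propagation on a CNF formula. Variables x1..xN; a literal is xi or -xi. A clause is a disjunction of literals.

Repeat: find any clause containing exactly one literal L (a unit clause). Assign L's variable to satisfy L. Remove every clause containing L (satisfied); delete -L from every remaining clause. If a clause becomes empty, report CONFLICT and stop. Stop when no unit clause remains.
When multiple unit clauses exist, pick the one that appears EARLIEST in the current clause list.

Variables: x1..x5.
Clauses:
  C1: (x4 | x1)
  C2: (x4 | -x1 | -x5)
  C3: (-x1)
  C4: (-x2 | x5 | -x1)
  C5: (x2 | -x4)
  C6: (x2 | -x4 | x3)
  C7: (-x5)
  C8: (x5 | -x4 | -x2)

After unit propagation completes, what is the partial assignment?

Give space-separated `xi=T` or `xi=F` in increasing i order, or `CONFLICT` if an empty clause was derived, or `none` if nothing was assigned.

Answer: CONFLICT

Derivation:
unit clause [-1] forces x1=F; simplify:
  drop 1 from [4, 1] -> [4]
  satisfied 3 clause(s); 5 remain; assigned so far: [1]
unit clause [4] forces x4=T; simplify:
  drop -4 from [2, -4] -> [2]
  drop -4 from [2, -4, 3] -> [2, 3]
  drop -4 from [5, -4, -2] -> [5, -2]
  satisfied 1 clause(s); 4 remain; assigned so far: [1, 4]
unit clause [2] forces x2=T; simplify:
  drop -2 from [5, -2] -> [5]
  satisfied 2 clause(s); 2 remain; assigned so far: [1, 2, 4]
unit clause [-5] forces x5=F; simplify:
  drop 5 from [5] -> [] (empty!)
  satisfied 1 clause(s); 1 remain; assigned so far: [1, 2, 4, 5]
CONFLICT (empty clause)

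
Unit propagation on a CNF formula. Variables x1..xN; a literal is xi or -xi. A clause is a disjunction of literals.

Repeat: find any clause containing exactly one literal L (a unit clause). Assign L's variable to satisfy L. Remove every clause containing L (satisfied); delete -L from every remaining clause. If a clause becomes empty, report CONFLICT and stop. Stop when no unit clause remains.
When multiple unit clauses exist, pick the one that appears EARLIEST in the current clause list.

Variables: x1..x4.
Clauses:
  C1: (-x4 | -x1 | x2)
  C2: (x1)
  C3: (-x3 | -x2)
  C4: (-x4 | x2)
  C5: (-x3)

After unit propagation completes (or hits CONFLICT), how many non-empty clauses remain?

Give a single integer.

unit clause [1] forces x1=T; simplify:
  drop -1 from [-4, -1, 2] -> [-4, 2]
  satisfied 1 clause(s); 4 remain; assigned so far: [1]
unit clause [-3] forces x3=F; simplify:
  satisfied 2 clause(s); 2 remain; assigned so far: [1, 3]

Answer: 2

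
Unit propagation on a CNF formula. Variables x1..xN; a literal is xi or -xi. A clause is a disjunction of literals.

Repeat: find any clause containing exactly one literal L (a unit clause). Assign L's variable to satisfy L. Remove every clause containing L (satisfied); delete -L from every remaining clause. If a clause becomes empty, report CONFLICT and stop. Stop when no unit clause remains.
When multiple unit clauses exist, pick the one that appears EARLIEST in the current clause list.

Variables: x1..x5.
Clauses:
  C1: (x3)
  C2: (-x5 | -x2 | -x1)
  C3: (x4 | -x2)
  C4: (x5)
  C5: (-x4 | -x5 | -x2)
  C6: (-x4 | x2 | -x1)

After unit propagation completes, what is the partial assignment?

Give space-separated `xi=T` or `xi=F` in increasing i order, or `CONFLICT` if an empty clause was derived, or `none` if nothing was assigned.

unit clause [3] forces x3=T; simplify:
  satisfied 1 clause(s); 5 remain; assigned so far: [3]
unit clause [5] forces x5=T; simplify:
  drop -5 from [-5, -2, -1] -> [-2, -1]
  drop -5 from [-4, -5, -2] -> [-4, -2]
  satisfied 1 clause(s); 4 remain; assigned so far: [3, 5]

Answer: x3=T x5=T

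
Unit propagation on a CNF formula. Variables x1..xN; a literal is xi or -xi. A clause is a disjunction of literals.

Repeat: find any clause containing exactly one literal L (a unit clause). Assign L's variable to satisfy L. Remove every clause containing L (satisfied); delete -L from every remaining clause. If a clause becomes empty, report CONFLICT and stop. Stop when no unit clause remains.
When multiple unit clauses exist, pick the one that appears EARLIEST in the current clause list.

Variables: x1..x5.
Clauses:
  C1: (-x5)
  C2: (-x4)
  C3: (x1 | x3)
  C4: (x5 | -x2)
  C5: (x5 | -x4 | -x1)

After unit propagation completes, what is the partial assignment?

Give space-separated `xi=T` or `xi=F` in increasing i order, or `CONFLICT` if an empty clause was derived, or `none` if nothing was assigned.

Answer: x2=F x4=F x5=F

Derivation:
unit clause [-5] forces x5=F; simplify:
  drop 5 from [5, -2] -> [-2]
  drop 5 from [5, -4, -1] -> [-4, -1]
  satisfied 1 clause(s); 4 remain; assigned so far: [5]
unit clause [-4] forces x4=F; simplify:
  satisfied 2 clause(s); 2 remain; assigned so far: [4, 5]
unit clause [-2] forces x2=F; simplify:
  satisfied 1 clause(s); 1 remain; assigned so far: [2, 4, 5]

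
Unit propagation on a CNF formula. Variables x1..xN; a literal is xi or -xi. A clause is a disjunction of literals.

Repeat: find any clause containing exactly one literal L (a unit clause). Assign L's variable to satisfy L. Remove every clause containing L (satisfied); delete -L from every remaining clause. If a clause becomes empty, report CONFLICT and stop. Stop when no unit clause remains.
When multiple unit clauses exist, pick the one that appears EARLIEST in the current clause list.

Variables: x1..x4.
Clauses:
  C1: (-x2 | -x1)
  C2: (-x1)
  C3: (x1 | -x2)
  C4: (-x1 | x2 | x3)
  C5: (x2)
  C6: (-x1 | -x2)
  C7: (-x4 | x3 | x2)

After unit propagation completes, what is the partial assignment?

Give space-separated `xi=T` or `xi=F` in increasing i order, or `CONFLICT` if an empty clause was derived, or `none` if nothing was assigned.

unit clause [-1] forces x1=F; simplify:
  drop 1 from [1, -2] -> [-2]
  satisfied 4 clause(s); 3 remain; assigned so far: [1]
unit clause [-2] forces x2=F; simplify:
  drop 2 from [2] -> [] (empty!)
  drop 2 from [-4, 3, 2] -> [-4, 3]
  satisfied 1 clause(s); 2 remain; assigned so far: [1, 2]
CONFLICT (empty clause)

Answer: CONFLICT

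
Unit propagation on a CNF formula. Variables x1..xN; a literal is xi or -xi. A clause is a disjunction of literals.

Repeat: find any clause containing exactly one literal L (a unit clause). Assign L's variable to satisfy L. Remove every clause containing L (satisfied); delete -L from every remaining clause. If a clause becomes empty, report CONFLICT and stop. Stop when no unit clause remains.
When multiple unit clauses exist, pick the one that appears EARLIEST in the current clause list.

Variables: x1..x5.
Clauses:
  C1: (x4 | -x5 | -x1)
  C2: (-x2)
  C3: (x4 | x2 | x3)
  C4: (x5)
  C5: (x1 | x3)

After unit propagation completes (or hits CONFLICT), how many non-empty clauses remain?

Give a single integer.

unit clause [-2] forces x2=F; simplify:
  drop 2 from [4, 2, 3] -> [4, 3]
  satisfied 1 clause(s); 4 remain; assigned so far: [2]
unit clause [5] forces x5=T; simplify:
  drop -5 from [4, -5, -1] -> [4, -1]
  satisfied 1 clause(s); 3 remain; assigned so far: [2, 5]

Answer: 3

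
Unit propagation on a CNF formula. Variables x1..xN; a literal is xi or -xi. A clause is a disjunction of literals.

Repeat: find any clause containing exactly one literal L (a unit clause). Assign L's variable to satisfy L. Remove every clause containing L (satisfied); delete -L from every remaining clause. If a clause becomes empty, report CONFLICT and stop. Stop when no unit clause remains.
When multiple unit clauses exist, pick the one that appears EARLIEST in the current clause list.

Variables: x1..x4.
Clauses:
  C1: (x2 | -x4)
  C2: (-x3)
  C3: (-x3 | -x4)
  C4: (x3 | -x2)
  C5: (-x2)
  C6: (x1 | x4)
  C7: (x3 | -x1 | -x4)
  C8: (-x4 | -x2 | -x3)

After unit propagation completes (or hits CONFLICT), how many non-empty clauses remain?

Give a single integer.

Answer: 0

Derivation:
unit clause [-3] forces x3=F; simplify:
  drop 3 from [3, -2] -> [-2]
  drop 3 from [3, -1, -4] -> [-1, -4]
  satisfied 3 clause(s); 5 remain; assigned so far: [3]
unit clause [-2] forces x2=F; simplify:
  drop 2 from [2, -4] -> [-4]
  satisfied 2 clause(s); 3 remain; assigned so far: [2, 3]
unit clause [-4] forces x4=F; simplify:
  drop 4 from [1, 4] -> [1]
  satisfied 2 clause(s); 1 remain; assigned so far: [2, 3, 4]
unit clause [1] forces x1=T; simplify:
  satisfied 1 clause(s); 0 remain; assigned so far: [1, 2, 3, 4]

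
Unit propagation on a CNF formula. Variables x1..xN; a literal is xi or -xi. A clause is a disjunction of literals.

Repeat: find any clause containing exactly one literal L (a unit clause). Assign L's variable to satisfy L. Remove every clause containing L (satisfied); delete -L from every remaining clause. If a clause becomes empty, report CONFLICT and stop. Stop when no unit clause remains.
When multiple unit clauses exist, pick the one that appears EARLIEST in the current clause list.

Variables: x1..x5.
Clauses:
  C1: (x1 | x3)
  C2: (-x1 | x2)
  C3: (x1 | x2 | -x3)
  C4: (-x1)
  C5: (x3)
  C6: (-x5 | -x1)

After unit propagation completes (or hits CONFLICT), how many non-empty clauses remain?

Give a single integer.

unit clause [-1] forces x1=F; simplify:
  drop 1 from [1, 3] -> [3]
  drop 1 from [1, 2, -3] -> [2, -3]
  satisfied 3 clause(s); 3 remain; assigned so far: [1]
unit clause [3] forces x3=T; simplify:
  drop -3 from [2, -3] -> [2]
  satisfied 2 clause(s); 1 remain; assigned so far: [1, 3]
unit clause [2] forces x2=T; simplify:
  satisfied 1 clause(s); 0 remain; assigned so far: [1, 2, 3]

Answer: 0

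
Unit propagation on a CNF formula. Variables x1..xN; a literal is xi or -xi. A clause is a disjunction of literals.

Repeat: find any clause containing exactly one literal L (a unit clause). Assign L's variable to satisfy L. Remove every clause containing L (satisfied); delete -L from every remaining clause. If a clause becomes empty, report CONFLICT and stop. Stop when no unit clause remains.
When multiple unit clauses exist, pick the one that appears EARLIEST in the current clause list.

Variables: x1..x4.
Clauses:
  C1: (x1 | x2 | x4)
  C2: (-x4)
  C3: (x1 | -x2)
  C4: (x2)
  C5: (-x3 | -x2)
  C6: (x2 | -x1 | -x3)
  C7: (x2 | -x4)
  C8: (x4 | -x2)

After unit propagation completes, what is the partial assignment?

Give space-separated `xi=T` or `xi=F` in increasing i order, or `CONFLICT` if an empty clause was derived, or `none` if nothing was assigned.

unit clause [-4] forces x4=F; simplify:
  drop 4 from [1, 2, 4] -> [1, 2]
  drop 4 from [4, -2] -> [-2]
  satisfied 2 clause(s); 6 remain; assigned so far: [4]
unit clause [2] forces x2=T; simplify:
  drop -2 from [1, -2] -> [1]
  drop -2 from [-3, -2] -> [-3]
  drop -2 from [-2] -> [] (empty!)
  satisfied 3 clause(s); 3 remain; assigned so far: [2, 4]
CONFLICT (empty clause)

Answer: CONFLICT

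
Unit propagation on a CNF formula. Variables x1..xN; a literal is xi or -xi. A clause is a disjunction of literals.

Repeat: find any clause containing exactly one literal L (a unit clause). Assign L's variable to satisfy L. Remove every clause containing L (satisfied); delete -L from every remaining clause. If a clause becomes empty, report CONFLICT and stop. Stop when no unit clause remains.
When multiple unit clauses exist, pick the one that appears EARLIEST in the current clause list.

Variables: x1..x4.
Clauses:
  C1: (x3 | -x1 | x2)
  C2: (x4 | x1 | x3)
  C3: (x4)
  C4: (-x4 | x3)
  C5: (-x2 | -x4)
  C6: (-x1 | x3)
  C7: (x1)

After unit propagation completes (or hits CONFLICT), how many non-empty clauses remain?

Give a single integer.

Answer: 0

Derivation:
unit clause [4] forces x4=T; simplify:
  drop -4 from [-4, 3] -> [3]
  drop -4 from [-2, -4] -> [-2]
  satisfied 2 clause(s); 5 remain; assigned so far: [4]
unit clause [3] forces x3=T; simplify:
  satisfied 3 clause(s); 2 remain; assigned so far: [3, 4]
unit clause [-2] forces x2=F; simplify:
  satisfied 1 clause(s); 1 remain; assigned so far: [2, 3, 4]
unit clause [1] forces x1=T; simplify:
  satisfied 1 clause(s); 0 remain; assigned so far: [1, 2, 3, 4]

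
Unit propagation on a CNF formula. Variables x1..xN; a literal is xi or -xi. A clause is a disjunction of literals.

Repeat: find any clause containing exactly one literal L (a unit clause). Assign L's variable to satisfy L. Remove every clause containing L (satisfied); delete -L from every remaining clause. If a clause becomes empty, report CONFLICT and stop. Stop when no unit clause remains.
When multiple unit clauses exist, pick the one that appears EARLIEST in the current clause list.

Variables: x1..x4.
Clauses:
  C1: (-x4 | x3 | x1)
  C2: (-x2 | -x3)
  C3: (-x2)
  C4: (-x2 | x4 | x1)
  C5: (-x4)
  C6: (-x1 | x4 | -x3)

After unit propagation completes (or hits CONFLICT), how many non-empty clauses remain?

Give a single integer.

Answer: 1

Derivation:
unit clause [-2] forces x2=F; simplify:
  satisfied 3 clause(s); 3 remain; assigned so far: [2]
unit clause [-4] forces x4=F; simplify:
  drop 4 from [-1, 4, -3] -> [-1, -3]
  satisfied 2 clause(s); 1 remain; assigned so far: [2, 4]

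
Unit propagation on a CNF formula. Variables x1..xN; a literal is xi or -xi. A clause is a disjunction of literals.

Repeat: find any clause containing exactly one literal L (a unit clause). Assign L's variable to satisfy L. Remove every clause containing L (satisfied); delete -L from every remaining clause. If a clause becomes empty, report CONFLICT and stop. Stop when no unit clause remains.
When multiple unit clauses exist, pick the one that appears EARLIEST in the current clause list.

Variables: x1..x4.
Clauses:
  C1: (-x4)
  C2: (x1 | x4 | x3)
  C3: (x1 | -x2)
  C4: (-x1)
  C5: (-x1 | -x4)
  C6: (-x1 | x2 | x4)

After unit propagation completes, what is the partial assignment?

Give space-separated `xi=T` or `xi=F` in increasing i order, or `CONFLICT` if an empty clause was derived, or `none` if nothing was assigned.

Answer: x1=F x2=F x3=T x4=F

Derivation:
unit clause [-4] forces x4=F; simplify:
  drop 4 from [1, 4, 3] -> [1, 3]
  drop 4 from [-1, 2, 4] -> [-1, 2]
  satisfied 2 clause(s); 4 remain; assigned so far: [4]
unit clause [-1] forces x1=F; simplify:
  drop 1 from [1, 3] -> [3]
  drop 1 from [1, -2] -> [-2]
  satisfied 2 clause(s); 2 remain; assigned so far: [1, 4]
unit clause [3] forces x3=T; simplify:
  satisfied 1 clause(s); 1 remain; assigned so far: [1, 3, 4]
unit clause [-2] forces x2=F; simplify:
  satisfied 1 clause(s); 0 remain; assigned so far: [1, 2, 3, 4]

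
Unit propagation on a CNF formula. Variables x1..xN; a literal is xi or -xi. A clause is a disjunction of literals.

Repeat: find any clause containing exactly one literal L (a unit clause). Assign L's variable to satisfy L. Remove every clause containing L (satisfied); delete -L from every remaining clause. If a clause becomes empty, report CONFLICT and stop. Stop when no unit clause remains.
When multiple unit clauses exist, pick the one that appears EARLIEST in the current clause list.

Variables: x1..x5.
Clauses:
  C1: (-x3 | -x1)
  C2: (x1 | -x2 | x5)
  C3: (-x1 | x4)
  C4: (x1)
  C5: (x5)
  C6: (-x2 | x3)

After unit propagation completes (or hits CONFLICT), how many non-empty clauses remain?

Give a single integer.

unit clause [1] forces x1=T; simplify:
  drop -1 from [-3, -1] -> [-3]
  drop -1 from [-1, 4] -> [4]
  satisfied 2 clause(s); 4 remain; assigned so far: [1]
unit clause [-3] forces x3=F; simplify:
  drop 3 from [-2, 3] -> [-2]
  satisfied 1 clause(s); 3 remain; assigned so far: [1, 3]
unit clause [4] forces x4=T; simplify:
  satisfied 1 clause(s); 2 remain; assigned so far: [1, 3, 4]
unit clause [5] forces x5=T; simplify:
  satisfied 1 clause(s); 1 remain; assigned so far: [1, 3, 4, 5]
unit clause [-2] forces x2=F; simplify:
  satisfied 1 clause(s); 0 remain; assigned so far: [1, 2, 3, 4, 5]

Answer: 0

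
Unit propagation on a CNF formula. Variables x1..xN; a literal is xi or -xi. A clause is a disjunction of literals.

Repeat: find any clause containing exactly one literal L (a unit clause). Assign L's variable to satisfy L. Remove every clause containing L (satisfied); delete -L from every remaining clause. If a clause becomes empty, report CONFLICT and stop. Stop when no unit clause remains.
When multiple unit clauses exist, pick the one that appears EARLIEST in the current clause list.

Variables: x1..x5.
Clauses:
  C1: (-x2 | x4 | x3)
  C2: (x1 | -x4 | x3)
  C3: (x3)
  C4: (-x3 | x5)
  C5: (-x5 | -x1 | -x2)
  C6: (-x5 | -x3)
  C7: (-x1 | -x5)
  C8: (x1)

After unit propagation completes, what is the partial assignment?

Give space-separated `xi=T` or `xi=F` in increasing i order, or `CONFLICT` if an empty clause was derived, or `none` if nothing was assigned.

Answer: CONFLICT

Derivation:
unit clause [3] forces x3=T; simplify:
  drop -3 from [-3, 5] -> [5]
  drop -3 from [-5, -3] -> [-5]
  satisfied 3 clause(s); 5 remain; assigned so far: [3]
unit clause [5] forces x5=T; simplify:
  drop -5 from [-5, -1, -2] -> [-1, -2]
  drop -5 from [-5] -> [] (empty!)
  drop -5 from [-1, -5] -> [-1]
  satisfied 1 clause(s); 4 remain; assigned so far: [3, 5]
CONFLICT (empty clause)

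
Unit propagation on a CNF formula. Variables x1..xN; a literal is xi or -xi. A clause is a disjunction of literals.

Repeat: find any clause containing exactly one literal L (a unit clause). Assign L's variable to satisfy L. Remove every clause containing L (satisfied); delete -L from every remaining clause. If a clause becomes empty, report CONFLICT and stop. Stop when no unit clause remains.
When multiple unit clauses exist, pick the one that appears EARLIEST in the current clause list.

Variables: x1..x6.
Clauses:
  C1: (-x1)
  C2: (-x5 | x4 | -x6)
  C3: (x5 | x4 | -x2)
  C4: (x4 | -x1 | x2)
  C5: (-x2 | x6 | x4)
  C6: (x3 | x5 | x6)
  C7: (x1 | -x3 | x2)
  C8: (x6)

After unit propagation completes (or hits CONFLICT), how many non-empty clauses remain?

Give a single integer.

Answer: 3

Derivation:
unit clause [-1] forces x1=F; simplify:
  drop 1 from [1, -3, 2] -> [-3, 2]
  satisfied 2 clause(s); 6 remain; assigned so far: [1]
unit clause [6] forces x6=T; simplify:
  drop -6 from [-5, 4, -6] -> [-5, 4]
  satisfied 3 clause(s); 3 remain; assigned so far: [1, 6]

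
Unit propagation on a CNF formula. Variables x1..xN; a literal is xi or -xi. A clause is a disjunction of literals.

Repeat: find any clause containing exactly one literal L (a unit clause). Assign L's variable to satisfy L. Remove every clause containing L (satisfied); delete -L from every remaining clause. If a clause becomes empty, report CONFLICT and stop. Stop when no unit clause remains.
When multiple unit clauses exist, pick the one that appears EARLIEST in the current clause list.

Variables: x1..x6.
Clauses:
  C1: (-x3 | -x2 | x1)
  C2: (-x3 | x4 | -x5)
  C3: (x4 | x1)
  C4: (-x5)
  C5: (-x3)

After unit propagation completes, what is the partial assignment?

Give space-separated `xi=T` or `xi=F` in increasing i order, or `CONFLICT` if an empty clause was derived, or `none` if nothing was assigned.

unit clause [-5] forces x5=F; simplify:
  satisfied 2 clause(s); 3 remain; assigned so far: [5]
unit clause [-3] forces x3=F; simplify:
  satisfied 2 clause(s); 1 remain; assigned so far: [3, 5]

Answer: x3=F x5=F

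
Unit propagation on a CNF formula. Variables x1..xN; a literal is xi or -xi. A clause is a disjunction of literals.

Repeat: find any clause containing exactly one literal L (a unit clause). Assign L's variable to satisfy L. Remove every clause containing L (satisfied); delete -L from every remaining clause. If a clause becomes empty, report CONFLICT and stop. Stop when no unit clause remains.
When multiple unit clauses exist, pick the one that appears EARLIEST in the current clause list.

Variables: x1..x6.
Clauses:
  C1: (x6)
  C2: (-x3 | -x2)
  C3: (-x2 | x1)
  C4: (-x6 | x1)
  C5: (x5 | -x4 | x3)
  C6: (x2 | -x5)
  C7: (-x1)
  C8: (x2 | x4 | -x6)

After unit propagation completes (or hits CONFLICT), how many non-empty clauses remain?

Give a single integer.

unit clause [6] forces x6=T; simplify:
  drop -6 from [-6, 1] -> [1]
  drop -6 from [2, 4, -6] -> [2, 4]
  satisfied 1 clause(s); 7 remain; assigned so far: [6]
unit clause [1] forces x1=T; simplify:
  drop -1 from [-1] -> [] (empty!)
  satisfied 2 clause(s); 5 remain; assigned so far: [1, 6]
CONFLICT (empty clause)

Answer: 4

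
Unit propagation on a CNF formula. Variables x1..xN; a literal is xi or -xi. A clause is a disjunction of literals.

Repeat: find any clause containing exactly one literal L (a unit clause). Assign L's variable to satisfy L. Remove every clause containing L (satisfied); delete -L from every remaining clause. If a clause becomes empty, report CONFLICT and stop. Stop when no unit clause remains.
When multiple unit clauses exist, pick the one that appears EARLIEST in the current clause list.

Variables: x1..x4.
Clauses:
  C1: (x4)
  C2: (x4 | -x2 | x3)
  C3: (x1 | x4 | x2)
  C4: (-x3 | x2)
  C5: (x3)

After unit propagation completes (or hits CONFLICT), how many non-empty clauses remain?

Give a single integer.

Answer: 0

Derivation:
unit clause [4] forces x4=T; simplify:
  satisfied 3 clause(s); 2 remain; assigned so far: [4]
unit clause [3] forces x3=T; simplify:
  drop -3 from [-3, 2] -> [2]
  satisfied 1 clause(s); 1 remain; assigned so far: [3, 4]
unit clause [2] forces x2=T; simplify:
  satisfied 1 clause(s); 0 remain; assigned so far: [2, 3, 4]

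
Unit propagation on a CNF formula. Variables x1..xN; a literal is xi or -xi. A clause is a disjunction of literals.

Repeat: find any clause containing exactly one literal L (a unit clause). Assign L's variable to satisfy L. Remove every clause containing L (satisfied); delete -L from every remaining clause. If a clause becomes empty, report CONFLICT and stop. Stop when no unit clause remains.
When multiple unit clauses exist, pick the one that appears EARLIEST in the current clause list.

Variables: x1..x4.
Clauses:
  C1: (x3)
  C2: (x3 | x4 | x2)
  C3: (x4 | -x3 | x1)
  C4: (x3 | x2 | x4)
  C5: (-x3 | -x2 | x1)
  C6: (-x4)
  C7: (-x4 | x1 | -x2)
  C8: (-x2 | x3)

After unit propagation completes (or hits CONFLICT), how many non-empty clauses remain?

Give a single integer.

unit clause [3] forces x3=T; simplify:
  drop -3 from [4, -3, 1] -> [4, 1]
  drop -3 from [-3, -2, 1] -> [-2, 1]
  satisfied 4 clause(s); 4 remain; assigned so far: [3]
unit clause [-4] forces x4=F; simplify:
  drop 4 from [4, 1] -> [1]
  satisfied 2 clause(s); 2 remain; assigned so far: [3, 4]
unit clause [1] forces x1=T; simplify:
  satisfied 2 clause(s); 0 remain; assigned so far: [1, 3, 4]

Answer: 0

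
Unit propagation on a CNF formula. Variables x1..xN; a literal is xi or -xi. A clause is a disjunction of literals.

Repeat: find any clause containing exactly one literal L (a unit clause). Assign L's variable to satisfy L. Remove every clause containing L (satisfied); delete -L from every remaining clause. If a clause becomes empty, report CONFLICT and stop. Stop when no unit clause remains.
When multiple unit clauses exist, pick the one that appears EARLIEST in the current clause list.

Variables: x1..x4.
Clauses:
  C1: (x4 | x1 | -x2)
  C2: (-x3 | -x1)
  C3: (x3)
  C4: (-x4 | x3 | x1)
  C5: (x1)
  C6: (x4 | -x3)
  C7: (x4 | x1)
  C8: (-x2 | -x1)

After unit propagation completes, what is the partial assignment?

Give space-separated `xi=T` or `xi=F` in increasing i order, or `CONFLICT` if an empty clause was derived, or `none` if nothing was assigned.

Answer: CONFLICT

Derivation:
unit clause [3] forces x3=T; simplify:
  drop -3 from [-3, -1] -> [-1]
  drop -3 from [4, -3] -> [4]
  satisfied 2 clause(s); 6 remain; assigned so far: [3]
unit clause [-1] forces x1=F; simplify:
  drop 1 from [4, 1, -2] -> [4, -2]
  drop 1 from [1] -> [] (empty!)
  drop 1 from [4, 1] -> [4]
  satisfied 2 clause(s); 4 remain; assigned so far: [1, 3]
CONFLICT (empty clause)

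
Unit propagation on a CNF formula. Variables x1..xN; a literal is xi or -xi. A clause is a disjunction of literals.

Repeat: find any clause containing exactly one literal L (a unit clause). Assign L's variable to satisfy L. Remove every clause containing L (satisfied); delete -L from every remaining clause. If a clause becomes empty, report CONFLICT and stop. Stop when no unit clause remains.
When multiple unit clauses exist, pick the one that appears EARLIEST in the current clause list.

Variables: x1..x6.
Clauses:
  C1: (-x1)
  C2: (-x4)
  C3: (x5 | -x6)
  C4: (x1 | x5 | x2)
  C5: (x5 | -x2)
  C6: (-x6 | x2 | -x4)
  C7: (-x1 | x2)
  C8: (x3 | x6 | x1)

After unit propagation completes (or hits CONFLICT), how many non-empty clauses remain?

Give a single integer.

unit clause [-1] forces x1=F; simplify:
  drop 1 from [1, 5, 2] -> [5, 2]
  drop 1 from [3, 6, 1] -> [3, 6]
  satisfied 2 clause(s); 6 remain; assigned so far: [1]
unit clause [-4] forces x4=F; simplify:
  satisfied 2 clause(s); 4 remain; assigned so far: [1, 4]

Answer: 4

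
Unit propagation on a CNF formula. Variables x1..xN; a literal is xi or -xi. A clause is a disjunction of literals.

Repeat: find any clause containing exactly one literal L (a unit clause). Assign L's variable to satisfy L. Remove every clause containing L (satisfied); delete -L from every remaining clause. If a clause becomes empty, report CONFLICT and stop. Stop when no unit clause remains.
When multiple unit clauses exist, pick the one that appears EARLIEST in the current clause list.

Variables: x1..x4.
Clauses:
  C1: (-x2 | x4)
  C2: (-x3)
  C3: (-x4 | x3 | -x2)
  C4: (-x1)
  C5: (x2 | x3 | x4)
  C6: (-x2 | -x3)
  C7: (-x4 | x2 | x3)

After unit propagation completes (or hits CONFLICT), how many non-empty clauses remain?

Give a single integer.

Answer: 4

Derivation:
unit clause [-3] forces x3=F; simplify:
  drop 3 from [-4, 3, -2] -> [-4, -2]
  drop 3 from [2, 3, 4] -> [2, 4]
  drop 3 from [-4, 2, 3] -> [-4, 2]
  satisfied 2 clause(s); 5 remain; assigned so far: [3]
unit clause [-1] forces x1=F; simplify:
  satisfied 1 clause(s); 4 remain; assigned so far: [1, 3]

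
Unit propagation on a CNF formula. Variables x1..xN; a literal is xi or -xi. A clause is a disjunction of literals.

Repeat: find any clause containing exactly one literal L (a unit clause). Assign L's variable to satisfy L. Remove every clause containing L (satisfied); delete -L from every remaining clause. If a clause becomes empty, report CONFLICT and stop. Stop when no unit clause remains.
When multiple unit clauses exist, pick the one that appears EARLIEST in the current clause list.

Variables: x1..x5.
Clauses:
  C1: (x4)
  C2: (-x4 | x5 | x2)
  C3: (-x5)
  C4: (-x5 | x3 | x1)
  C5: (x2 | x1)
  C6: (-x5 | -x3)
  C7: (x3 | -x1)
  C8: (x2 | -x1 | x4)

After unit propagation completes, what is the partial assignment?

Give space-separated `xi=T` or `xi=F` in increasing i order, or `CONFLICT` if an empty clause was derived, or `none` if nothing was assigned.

unit clause [4] forces x4=T; simplify:
  drop -4 from [-4, 5, 2] -> [5, 2]
  satisfied 2 clause(s); 6 remain; assigned so far: [4]
unit clause [-5] forces x5=F; simplify:
  drop 5 from [5, 2] -> [2]
  satisfied 3 clause(s); 3 remain; assigned so far: [4, 5]
unit clause [2] forces x2=T; simplify:
  satisfied 2 clause(s); 1 remain; assigned so far: [2, 4, 5]

Answer: x2=T x4=T x5=F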